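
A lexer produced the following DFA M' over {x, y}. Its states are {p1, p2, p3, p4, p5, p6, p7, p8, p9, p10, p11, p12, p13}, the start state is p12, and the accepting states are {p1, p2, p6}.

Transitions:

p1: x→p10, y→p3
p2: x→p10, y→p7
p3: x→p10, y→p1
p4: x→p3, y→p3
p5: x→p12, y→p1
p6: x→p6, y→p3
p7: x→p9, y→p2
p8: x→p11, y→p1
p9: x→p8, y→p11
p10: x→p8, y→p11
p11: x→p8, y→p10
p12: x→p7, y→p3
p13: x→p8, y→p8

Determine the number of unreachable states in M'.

Starting at p12 and following transitions, the reachable set is {p1, p2, p3, p7, p8, p9, p10, p11, p12}. That leaves p4, p5, p6, p13 unreachable — 4 in total.

4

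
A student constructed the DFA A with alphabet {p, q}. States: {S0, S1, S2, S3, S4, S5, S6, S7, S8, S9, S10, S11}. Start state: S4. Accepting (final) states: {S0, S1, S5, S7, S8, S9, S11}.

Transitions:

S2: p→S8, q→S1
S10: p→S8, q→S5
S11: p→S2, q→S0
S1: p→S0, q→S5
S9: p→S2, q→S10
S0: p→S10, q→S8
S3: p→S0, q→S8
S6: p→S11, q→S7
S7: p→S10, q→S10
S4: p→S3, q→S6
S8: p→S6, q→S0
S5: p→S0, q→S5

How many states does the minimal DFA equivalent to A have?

9

States {S9} cannot be reached from the start state, so discard them.
Start with accepting vs non-accepting: {S0,S1,S5,S7,S8,S11} | {S2,S3,S4,S6,S10}.
Refine {S0,S1,S5,S7,S8,S11} on symbol p: members go to different blocks, giving {S0,S7,S8,S11} and {S1,S5}.
On input q, block {S0,S7,S8,S11} splits into {S0,S8,S11} and {S7}.
Split {S2,S3,S4,S6,S10} by δ(·,p) → {S2,S3,S6,S10} and {S4}.
Split {S2,S3,S6,S10} by δ(·,q) → {S2,S10} and {S3} and {S6}.
On input p, block {S0,S8,S11} splits into {S0,S11} and {S8}.
On input q, block {S0,S11} splits into {S0} and {S11}.
The partition is now stable with 9 blocks: {S0} | {S2,S10} | {S1,S5} | {S7} | {S4} | {S3} | {S6} | {S8} | {S11}.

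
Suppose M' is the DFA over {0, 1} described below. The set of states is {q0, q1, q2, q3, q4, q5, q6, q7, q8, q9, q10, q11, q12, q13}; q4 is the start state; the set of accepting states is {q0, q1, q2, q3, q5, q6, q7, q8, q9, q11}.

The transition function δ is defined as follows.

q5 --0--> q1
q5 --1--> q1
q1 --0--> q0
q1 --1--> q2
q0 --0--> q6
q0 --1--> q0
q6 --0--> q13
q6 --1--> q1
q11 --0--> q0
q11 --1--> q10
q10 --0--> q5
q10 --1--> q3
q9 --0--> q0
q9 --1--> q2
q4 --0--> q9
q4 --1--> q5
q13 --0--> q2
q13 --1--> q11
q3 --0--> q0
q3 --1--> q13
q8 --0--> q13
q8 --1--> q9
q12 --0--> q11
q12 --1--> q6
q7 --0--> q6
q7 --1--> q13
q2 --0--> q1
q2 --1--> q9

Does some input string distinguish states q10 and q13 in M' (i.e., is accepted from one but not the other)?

No

Reachable states from the start: {q0,q1,q2,q3,q4,q5,q6,q9,q10,q11,q13}. Unreachable: {q7,q8,q12} — drop them.
Start with accepting vs non-accepting: {q0,q1,q2,q3,q5,q6,q9,q11} | {q4,q10,q13}.
Split {q0,q1,q2,q3,q5,q6,q9,q11} by δ(·,0) → {q0,q1,q2,q3,q5,q9,q11} and {q6}.
Refine {q0,q1,q2,q3,q5,q9,q11} on symbol 0: members go to different blocks, giving {q1,q2,q3,q5,q9,q11} and {q0}.
Refine {q1,q2,q3,q5,q9,q11} on symbol 0: members go to different blocks, giving {q1,q3,q9,q11} and {q2,q5}.
Split {q1,q3,q9,q11} by δ(·,1) → {q1,q9} and {q3,q11}.
Split {q4,q10,q13} by δ(·,0) → {q10,q13} and {q4}.
Stable partition: {q1,q9} | {q10,q13} | {q6} | {q0} | {q2,q5} | {q3,q11} | {q4} — 7 equivalence classes.
q10 and q13 lie in the same block of the stable partition, so they are equivalent — no string distinguishes them.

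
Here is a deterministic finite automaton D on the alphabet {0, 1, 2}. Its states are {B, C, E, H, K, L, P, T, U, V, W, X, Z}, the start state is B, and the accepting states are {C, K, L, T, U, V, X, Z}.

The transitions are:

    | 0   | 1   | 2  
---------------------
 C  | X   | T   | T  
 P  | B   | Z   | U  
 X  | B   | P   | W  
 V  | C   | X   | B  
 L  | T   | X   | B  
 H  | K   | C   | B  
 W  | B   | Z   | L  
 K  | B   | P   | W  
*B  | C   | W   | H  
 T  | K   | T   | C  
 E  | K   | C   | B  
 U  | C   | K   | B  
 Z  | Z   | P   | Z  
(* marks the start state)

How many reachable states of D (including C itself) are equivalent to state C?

2

States {E,V} cannot be reached from the start state, so discard them.
P0 = {C,K,L,T,U,X,Z} | {B,H,P,W}.
Split {C,K,L,T,U,X,Z} by δ(·,0) → {C,L,T,U,Z} and {K,X}.
Split {C,L,T,U,Z} by δ(·,0) → {L,U,Z} and {C,T}.
Split {L,U,Z} by δ(·,0) → {L,U} and {Z}.
Refine {B,H,P,W} on symbol 0: members go to different blocks, giving {P,W} and {B} and {H}.
The partition is now stable with 7 blocks: {L,U} | {P,W} | {K,X} | {C,T} | {Z} | {B} | {H}.
State C belongs to the block {C,T}, which has 2 states.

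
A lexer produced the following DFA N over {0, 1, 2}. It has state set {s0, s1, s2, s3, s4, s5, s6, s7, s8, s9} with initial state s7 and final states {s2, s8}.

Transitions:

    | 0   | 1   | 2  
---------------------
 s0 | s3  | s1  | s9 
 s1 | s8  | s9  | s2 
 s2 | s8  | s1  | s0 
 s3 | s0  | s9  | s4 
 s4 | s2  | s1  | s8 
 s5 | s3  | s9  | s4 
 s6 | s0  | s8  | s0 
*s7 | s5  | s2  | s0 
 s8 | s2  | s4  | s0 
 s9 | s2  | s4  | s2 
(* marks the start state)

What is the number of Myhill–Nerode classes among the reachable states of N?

4

First remove the unreachable states {s6}; 9 states remain.
Initial partition by acceptance: {s2,s8} | {s0,s1,s3,s4,s5,s7,s9}.
On input 0, block {s0,s1,s3,s4,s5,s7,s9} splits into {s0,s3,s5,s7} and {s1,s4,s9}.
Split {s0,s3,s5,s7} by δ(·,1) → {s0,s3,s5} and {s7}.
Stable partition: {s2,s8} | {s0,s3,s5} | {s1,s4,s9} | {s7} — 4 equivalence classes.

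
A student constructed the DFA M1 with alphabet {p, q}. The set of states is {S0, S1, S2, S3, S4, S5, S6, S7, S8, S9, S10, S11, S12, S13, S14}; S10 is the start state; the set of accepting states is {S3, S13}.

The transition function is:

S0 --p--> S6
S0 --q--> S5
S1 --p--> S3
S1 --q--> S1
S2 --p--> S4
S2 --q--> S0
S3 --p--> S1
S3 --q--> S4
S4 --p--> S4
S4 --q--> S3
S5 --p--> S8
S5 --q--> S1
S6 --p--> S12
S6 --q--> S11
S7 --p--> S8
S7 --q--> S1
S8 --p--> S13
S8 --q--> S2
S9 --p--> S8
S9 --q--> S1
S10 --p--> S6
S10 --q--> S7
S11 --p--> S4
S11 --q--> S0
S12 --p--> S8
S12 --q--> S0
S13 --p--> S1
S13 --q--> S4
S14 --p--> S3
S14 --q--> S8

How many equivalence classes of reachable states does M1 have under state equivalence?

9

First remove the unreachable states {S9,S14}; 13 states remain.
Start with accepting vs non-accepting: {S3,S13} | {S0,S1,S2,S4,S5,S6,S7,S8,S10,S11,S12}.
On input p, block {S0,S1,S2,S4,S5,S6,S7,S8,S10,S11,S12} splits into {S0,S2,S4,S5,S6,S7,S10,S11,S12} and {S1,S8}.
Refine {S0,S2,S4,S5,S6,S7,S10,S11,S12} on symbol p: members go to different blocks, giving {S0,S2,S4,S6,S10,S11} and {S5,S7,S12}.
Split {S0,S2,S4,S6,S10,S11} by δ(·,p) → {S0,S2,S4,S10,S11} and {S6}.
Refine {S0,S2,S4,S10,S11} on symbol p: members go to different blocks, giving {S2,S4,S11} and {S0,S10}.
Split {S2,S4,S11} by δ(·,q) → {S2,S11} and {S4}.
On input q, block {S1,S8} splits into {S1} and {S8}.
On input q, block {S5,S7,S12} splits into {S5,S7} and {S12}.
Stable partition: {S3,S13} | {S2,S11} | {S1} | {S5,S7} | {S6} | {S0,S10} | {S4} | {S8} | {S12} — 9 equivalence classes.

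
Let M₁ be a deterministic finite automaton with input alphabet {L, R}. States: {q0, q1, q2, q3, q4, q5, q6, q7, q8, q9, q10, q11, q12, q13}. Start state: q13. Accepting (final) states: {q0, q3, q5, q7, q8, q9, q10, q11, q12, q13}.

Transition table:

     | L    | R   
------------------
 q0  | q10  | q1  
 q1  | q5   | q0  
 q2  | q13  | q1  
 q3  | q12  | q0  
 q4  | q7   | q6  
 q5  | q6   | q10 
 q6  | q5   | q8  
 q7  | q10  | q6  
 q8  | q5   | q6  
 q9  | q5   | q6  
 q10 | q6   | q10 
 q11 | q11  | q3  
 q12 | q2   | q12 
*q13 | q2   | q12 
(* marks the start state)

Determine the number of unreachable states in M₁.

Starting at q13 and following transitions, the reachable set is {q0, q1, q2, q5, q6, q8, q10, q12, q13}. That leaves q3, q4, q7, q9, q11 unreachable — 5 in total.

5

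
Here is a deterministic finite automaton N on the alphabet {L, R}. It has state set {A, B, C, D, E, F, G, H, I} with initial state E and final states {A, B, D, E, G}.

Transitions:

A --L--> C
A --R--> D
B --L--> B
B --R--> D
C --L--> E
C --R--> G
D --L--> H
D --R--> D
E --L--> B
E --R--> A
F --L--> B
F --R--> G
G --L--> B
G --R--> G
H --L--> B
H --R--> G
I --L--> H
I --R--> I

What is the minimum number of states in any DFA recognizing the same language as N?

Reachable states from the start: {A,B,C,D,E,G,H}. Unreachable: {F,I} — drop them.
Initial partition by acceptance: {A,B,D,E,G} | {C,H}.
On input L, block {A,B,D,E,G} splits into {B,E,G} and {A,D}.
On input R, block {B,E,G} splits into {B,E} and {G}.
No further refinement is possible. Final partition (4 blocks): {B,E} | {C,H} | {A,D} | {G}.

4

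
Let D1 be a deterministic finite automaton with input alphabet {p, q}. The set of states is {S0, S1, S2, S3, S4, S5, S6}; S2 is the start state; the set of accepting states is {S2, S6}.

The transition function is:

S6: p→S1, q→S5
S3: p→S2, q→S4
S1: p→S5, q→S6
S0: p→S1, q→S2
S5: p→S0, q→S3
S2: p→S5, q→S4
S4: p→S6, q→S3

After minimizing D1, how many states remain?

P0 = {S2,S6} | {S0,S1,S3,S4,S5}.
Refine {S0,S1,S3,S4,S5} on symbol p: members go to different blocks, giving {S0,S1,S5} and {S3,S4}.
Refine {S2,S6} on symbol q: members go to different blocks, giving {S2} and {S6}.
Refine {S0,S1,S5} on symbol q: members go to different blocks, giving {S0} and {S1} and {S5}.
On input p, block {S3,S4} splits into {S3} and {S4}.
The partition is now stable with 7 blocks: {S2} | {S0} | {S3} | {S6} | {S1} | {S5} | {S4}.

7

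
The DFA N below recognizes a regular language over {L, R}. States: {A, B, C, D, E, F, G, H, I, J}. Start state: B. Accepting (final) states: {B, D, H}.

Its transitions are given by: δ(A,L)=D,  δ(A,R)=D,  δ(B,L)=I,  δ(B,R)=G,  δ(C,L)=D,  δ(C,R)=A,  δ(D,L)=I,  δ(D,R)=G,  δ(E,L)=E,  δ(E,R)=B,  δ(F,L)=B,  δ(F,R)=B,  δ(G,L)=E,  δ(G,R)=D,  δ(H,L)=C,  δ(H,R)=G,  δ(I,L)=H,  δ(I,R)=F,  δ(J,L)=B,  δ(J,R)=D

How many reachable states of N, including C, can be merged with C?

States {J} cannot be reached from the start state, so discard them.
P0 = {B,D,H} | {A,C,E,F,G,I}.
Split {A,C,E,F,G,I} by δ(·,L) → {A,C,F,I} and {E,G}.
On input R, block {A,C,F,I} splits into {A,F} and {C,I}.
No further refinement is possible. Final partition (4 blocks): {B,D,H} | {A,F} | {E,G} | {C,I}.
State C belongs to the block {C,I}, which has 2 states.

2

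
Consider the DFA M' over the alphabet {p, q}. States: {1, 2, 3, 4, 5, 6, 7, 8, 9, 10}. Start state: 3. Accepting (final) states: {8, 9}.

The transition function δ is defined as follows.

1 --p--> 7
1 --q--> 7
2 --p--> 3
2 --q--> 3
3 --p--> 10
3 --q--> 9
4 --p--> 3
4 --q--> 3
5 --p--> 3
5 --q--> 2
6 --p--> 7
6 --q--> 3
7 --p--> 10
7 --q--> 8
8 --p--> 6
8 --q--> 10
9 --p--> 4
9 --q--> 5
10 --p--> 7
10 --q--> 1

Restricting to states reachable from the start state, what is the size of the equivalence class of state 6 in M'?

4

Initial partition by acceptance: {8,9} | {1,2,3,4,5,6,7,10}.
Refine {1,2,3,4,5,6,7,10} on symbol q: members go to different blocks, giving {1,2,4,5,6,10} and {3,7}.
Refine {1,2,4,5,6,10} on symbol q: members go to different blocks, giving {1,2,4,6} and {5,10}.
The partition is now stable with 4 blocks: {8,9} | {1,2,4,6} | {3,7} | {5,10}.
State 6 belongs to the block {1,2,4,6}, which has 4 states.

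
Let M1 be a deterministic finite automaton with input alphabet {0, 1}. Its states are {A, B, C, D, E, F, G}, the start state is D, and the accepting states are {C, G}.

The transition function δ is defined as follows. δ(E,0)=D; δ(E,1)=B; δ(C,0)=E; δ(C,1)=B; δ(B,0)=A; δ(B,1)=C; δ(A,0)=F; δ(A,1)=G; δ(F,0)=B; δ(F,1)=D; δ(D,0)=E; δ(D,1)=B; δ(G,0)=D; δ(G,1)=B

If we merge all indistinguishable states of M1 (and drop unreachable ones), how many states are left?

5

Every state is reachable, so we keep all 7.
Start with accepting vs non-accepting: {C,G} | {A,B,D,E,F}.
Split {A,B,D,E,F} by δ(·,1) → {D,E,F} and {A,B}.
On input 0, block {D,E,F} splits into {D,E} and {F}.
Split {A,B} by δ(·,0) → {A} and {B}.
Stable partition: {C,G} | {D,E} | {A} | {F} | {B} — 5 equivalence classes.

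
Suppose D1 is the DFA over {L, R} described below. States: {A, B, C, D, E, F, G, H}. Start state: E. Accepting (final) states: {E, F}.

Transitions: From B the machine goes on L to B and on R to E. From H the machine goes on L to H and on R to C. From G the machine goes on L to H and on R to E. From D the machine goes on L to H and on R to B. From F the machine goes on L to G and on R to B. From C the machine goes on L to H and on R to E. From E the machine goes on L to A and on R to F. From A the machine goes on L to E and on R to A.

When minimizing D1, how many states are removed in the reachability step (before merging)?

Starting at E and following transitions, the reachable set is {A, B, C, E, F, G, H}. That leaves D unreachable — 1 in total.

1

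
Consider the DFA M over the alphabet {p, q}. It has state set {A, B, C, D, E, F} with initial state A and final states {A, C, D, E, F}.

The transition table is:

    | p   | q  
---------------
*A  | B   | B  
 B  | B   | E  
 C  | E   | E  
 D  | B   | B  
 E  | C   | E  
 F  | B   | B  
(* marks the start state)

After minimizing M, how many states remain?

3

States {D,F} cannot be reached from the start state, so discard them.
Start with accepting vs non-accepting: {A,C,E} | {B}.
On input p, block {A,C,E} splits into {C,E} and {A}.
The partition is now stable with 3 blocks: {C,E} | {B} | {A}.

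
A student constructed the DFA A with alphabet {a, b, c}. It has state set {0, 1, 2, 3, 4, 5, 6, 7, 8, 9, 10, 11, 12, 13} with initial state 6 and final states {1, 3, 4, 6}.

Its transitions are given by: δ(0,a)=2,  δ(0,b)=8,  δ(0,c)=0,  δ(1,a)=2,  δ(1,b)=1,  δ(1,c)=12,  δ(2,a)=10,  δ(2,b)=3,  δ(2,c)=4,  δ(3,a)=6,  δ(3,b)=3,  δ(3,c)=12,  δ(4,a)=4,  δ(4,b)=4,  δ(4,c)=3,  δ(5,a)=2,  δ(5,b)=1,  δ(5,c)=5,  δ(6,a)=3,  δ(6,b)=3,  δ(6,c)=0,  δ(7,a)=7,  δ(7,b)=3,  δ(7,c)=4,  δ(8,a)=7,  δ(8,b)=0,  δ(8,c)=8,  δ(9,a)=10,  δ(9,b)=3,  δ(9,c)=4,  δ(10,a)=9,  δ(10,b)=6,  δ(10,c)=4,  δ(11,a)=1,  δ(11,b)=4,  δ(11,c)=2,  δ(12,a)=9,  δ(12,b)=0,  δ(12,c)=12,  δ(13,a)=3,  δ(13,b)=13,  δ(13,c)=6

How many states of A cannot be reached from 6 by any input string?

BFS from 6 reaches {0, 2, 3, 4, 6, 7, 8, 9, 10, 12}; the 4 state(s) 1, 5, 11, 13 are never visited.

4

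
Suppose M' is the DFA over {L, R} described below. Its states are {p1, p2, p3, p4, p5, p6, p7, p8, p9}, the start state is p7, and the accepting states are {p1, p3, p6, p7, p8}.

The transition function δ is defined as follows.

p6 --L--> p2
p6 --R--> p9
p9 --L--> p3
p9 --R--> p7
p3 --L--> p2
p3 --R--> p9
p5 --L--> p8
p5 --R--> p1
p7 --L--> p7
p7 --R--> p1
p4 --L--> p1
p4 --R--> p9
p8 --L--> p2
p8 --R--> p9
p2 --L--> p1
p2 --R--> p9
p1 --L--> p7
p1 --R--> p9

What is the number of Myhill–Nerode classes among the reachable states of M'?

5

First remove the unreachable states {p4,p5,p6,p8}; 5 states remain.
P0 = {p1,p3,p7} | {p2,p9}.
Refine {p1,p3,p7} on symbol L: members go to different blocks, giving {p1,p7} and {p3}.
Refine {p1,p7} on symbol R: members go to different blocks, giving {p1} and {p7}.
Split {p2,p9} by δ(·,L) → {p2} and {p9}.
Stable partition: {p1} | {p2} | {p3} | {p7} | {p9} — 5 equivalence classes.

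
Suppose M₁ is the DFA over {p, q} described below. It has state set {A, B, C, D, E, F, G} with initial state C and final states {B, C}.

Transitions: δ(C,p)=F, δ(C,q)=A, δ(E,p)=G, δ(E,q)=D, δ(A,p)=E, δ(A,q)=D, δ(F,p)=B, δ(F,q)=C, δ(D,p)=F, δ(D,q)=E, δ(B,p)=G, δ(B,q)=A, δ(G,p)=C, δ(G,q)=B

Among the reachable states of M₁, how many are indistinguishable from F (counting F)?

2

P0 = {B,C} | {A,D,E,F,G}.
Split {A,D,E,F,G} by δ(·,p) → {A,D,E} and {F,G}.
On input p, block {A,D,E} splits into {D,E} and {A}.
The partition is now stable with 4 blocks: {B,C} | {D,E} | {F,G} | {A}.
State F belongs to the block {F,G}, which has 2 states.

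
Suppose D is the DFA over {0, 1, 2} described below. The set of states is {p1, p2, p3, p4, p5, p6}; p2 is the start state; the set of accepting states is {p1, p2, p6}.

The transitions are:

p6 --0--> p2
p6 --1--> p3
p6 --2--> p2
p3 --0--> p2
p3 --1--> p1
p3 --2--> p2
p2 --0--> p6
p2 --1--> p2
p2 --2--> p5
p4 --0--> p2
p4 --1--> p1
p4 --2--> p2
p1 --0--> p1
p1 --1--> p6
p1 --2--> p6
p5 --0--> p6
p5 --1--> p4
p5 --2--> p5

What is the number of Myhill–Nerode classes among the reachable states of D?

All states are reachable from the start state.
Initial partition by acceptance: {p1,p2,p6} | {p3,p4,p5}.
Refine {p1,p2,p6} on symbol 1: members go to different blocks, giving {p1,p2} and {p6}.
Refine {p1,p2} on symbol 0: members go to different blocks, giving {p1} and {p2}.
Refine {p3,p4,p5} on symbol 0: members go to different blocks, giving {p3,p4} and {p5}.
The partition is now stable with 5 blocks: {p1} | {p3,p4} | {p6} | {p2} | {p5}.

5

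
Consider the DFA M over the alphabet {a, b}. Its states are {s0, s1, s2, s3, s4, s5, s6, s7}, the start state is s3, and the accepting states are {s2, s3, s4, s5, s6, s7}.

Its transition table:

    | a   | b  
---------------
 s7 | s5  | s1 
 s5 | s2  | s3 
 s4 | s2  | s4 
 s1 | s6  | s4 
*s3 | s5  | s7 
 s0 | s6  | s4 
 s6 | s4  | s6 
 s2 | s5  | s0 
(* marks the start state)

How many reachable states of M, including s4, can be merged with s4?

1

Every state is reachable, so we keep all 8.
P0 = {s2,s3,s4,s5,s6,s7} | {s0,s1}.
Split {s2,s3,s4,s5,s6,s7} by δ(·,b) → {s3,s4,s5,s6} and {s2,s7}.
On input a, block {s3,s4,s5,s6} splits into {s3,s6} and {s4,s5}.
On input b, block {s3,s6} splits into {s3} and {s6}.
On input b, block {s4,s5} splits into {s4} and {s5}.
Stable partition: {s3} | {s0,s1} | {s2,s7} | {s4} | {s6} | {s5} — 6 equivalence classes.
The equivalence class containing s4 is {s4}, of size 1.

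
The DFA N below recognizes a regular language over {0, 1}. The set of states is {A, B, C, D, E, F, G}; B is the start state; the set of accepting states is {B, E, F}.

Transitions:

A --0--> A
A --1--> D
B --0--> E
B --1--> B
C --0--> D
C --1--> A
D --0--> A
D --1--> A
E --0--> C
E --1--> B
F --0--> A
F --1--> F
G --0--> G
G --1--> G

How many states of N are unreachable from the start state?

2

BFS from B reaches {A, B, C, D, E}; the 2 state(s) F, G are never visited.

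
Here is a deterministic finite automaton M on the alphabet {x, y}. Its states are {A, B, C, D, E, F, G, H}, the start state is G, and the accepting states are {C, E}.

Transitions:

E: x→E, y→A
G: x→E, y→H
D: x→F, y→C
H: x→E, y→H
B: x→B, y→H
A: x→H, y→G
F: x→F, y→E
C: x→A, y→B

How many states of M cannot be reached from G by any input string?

4

No path from G leads to B, C, D, F; the other 4 states are all reachable.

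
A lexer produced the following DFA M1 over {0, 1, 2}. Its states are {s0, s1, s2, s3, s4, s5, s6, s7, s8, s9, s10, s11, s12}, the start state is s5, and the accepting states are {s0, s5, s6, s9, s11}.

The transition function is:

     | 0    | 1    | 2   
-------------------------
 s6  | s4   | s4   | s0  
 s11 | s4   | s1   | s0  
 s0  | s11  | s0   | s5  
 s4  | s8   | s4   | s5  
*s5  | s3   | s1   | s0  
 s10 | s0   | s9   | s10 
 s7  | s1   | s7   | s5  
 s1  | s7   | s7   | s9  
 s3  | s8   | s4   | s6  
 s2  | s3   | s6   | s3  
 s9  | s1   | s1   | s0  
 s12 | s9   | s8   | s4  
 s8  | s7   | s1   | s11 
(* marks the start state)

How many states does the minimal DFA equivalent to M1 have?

First remove the unreachable states {s2,s10,s12}; 10 states remain.
Initial partition by acceptance: {s0,s5,s6,s9,s11} | {s1,s3,s4,s7,s8}.
Split {s0,s5,s6,s9,s11} by δ(·,0) → {s5,s6,s9,s11} and {s0}.
No further refinement is possible. Final partition (3 blocks): {s5,s6,s9,s11} | {s1,s3,s4,s7,s8} | {s0}.

3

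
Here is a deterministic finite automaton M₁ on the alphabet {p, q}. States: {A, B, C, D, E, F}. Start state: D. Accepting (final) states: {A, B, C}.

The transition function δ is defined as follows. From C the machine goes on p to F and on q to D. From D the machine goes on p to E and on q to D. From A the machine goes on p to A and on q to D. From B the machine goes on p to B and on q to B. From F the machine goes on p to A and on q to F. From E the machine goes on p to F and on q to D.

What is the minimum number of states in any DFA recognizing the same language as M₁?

Reachable states from the start: {A,D,E,F}. Unreachable: {B,C} — drop them.
Initial partition by acceptance: {A} | {D,E,F}.
Refine {D,E,F} on symbol p: members go to different blocks, giving {D,E} and {F}.
Split {D,E} by δ(·,p) → {D} and {E}.
No further refinement is possible. Final partition (4 blocks): {A} | {D} | {F} | {E}.

4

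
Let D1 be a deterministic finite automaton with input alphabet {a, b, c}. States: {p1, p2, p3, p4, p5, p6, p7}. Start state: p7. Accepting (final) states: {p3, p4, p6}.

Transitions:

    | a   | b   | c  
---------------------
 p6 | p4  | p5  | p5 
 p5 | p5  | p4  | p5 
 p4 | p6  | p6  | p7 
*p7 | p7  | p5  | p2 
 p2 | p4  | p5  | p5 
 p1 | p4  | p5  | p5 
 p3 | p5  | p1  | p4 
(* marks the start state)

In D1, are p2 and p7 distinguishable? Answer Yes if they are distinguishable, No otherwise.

Yes

Reachable states from the start: {p2,p4,p5,p6,p7}. Unreachable: {p1,p3} — drop them.
P0 = {p4,p6} | {p2,p5,p7}.
Refine {p4,p6} on symbol b: members go to different blocks, giving {p4} and {p6}.
Split {p2,p5,p7} by δ(·,a) → {p5,p7} and {p2}.
On input b, block {p5,p7} splits into {p5} and {p7}.
Stable partition: {p4} | {p5} | {p6} | {p2} | {p7} — 5 equivalence classes.
p2 and p7 end up in different blocks, so they are distinguishable. For instance, the string 'a' is accepted from only p2.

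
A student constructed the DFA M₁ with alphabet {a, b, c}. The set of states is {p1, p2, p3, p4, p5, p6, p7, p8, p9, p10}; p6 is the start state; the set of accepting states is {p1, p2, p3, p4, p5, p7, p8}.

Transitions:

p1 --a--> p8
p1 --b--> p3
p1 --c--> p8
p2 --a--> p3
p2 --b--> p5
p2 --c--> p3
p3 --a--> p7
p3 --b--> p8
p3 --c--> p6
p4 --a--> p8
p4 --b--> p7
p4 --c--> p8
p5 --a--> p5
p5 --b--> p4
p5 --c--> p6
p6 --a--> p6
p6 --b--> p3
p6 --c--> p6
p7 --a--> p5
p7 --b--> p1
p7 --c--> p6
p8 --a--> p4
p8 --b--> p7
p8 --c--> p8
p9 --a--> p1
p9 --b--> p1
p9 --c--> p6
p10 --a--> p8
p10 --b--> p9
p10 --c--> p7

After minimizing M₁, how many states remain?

First remove the unreachable states {p2,p9,p10}; 7 states remain.
Initial partition by acceptance: {p1,p3,p4,p5,p7,p8} | {p6}.
Split {p1,p3,p4,p5,p7,p8} by δ(·,c) → {p1,p4,p8} and {p3,p5,p7}.
Stable partition: {p1,p4,p8} | {p6} | {p3,p5,p7} — 3 equivalence classes.

3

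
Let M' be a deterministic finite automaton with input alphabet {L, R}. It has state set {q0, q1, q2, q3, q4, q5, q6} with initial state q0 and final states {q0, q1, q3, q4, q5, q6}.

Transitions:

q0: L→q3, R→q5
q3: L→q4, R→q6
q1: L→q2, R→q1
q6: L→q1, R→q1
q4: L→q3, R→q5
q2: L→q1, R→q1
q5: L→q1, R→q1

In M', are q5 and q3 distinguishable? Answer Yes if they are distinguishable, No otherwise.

Yes

Start with accepting vs non-accepting: {q0,q1,q3,q4,q5,q6} | {q2}.
Refine {q0,q1,q3,q4,q5,q6} on symbol L: members go to different blocks, giving {q0,q3,q4,q5,q6} and {q1}.
Split {q0,q3,q4,q5,q6} by δ(·,L) → {q0,q3,q4} and {q5,q6}.
No further refinement is possible. Final partition (4 blocks): {q0,q3,q4} | {q2} | {q1} | {q5,q6}.
q5 and q3 end up in different blocks, so they are distinguishable. For instance, the string 'LL' is accepted from only q3.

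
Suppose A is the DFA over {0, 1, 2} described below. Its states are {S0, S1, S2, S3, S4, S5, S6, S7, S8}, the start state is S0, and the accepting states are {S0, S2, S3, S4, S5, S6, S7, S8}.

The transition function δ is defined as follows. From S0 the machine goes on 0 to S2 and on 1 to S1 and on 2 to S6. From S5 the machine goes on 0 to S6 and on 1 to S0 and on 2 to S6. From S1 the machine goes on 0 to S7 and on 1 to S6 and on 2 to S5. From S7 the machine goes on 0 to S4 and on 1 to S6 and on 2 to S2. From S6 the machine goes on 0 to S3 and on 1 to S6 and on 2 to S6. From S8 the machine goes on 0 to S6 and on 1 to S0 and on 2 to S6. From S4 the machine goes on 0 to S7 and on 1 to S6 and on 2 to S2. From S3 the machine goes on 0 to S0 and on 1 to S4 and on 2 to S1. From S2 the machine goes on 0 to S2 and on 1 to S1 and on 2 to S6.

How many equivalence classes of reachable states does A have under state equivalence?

6

Reachable states from the start: {S0,S1,S2,S3,S4,S5,S6,S7}. Unreachable: {S8} — drop them.
Initial partition by acceptance: {S0,S2,S3,S4,S5,S6,S7} | {S1}.
Split {S0,S2,S3,S4,S5,S6,S7} by δ(·,1) → {S3,S4,S5,S6,S7} and {S0,S2}.
Split {S3,S4,S5,S6,S7} by δ(·,0) → {S4,S5,S6,S7} and {S3}.
Refine {S4,S5,S6,S7} on symbol 0: members go to different blocks, giving {S4,S5,S7} and {S6}.
Refine {S4,S5,S7} on symbol 0: members go to different blocks, giving {S4,S7} and {S5}.
No further refinement is possible. Final partition (6 blocks): {S4,S7} | {S1} | {S0,S2} | {S3} | {S6} | {S5}.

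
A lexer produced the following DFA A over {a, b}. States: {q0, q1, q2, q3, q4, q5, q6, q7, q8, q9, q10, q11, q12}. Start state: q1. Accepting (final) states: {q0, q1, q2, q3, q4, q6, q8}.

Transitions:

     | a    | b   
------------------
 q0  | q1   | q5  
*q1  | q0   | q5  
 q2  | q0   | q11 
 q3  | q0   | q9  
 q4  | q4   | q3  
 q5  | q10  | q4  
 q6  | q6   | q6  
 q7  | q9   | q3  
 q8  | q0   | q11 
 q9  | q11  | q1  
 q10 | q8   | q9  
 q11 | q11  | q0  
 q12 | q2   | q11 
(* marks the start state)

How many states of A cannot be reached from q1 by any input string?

4

BFS from q1 reaches {q0, q1, q3, q4, q5, q8, q9, q10, q11}; the 4 state(s) q2, q6, q7, q12 are never visited.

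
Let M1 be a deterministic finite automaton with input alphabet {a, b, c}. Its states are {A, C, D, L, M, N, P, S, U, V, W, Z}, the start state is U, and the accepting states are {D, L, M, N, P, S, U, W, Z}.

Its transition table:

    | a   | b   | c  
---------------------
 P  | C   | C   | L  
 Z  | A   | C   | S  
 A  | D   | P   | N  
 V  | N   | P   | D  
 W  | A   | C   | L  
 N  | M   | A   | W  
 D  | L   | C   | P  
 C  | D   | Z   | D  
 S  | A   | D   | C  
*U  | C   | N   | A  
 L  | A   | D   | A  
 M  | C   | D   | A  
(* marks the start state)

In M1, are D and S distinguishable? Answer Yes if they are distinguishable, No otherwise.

Reachable states from the start: {A,C,D,L,M,N,P,S,U,W,Z}. Unreachable: {V} — drop them.
P0 = {D,L,M,N,P,S,U,W,Z} | {A,C}.
Refine {D,L,M,N,P,S,U,W,Z} on symbol a: members go to different blocks, giving {L,M,P,S,U,W,Z} and {D,N}.
Refine {L,M,P,S,U,W,Z} on symbol b: members go to different blocks, giving {L,M,S,U} and {P,W,Z}.
No further refinement is possible. Final partition (4 blocks): {L,M,S,U} | {A,C} | {D,N} | {P,W,Z}.
D and S end up in different blocks, so they are distinguishable. For instance, the string 'a' is accepted from only D.

Yes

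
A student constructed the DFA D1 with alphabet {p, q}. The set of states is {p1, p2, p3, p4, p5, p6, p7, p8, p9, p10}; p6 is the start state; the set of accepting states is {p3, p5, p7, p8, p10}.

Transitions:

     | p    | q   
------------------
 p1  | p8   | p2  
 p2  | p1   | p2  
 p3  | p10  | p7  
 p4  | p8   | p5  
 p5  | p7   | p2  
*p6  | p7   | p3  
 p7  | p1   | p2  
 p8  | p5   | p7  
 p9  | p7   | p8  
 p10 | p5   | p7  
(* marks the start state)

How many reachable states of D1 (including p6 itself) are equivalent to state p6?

First remove the unreachable states {p4,p9}; 8 states remain.
Start with accepting vs non-accepting: {p3,p5,p7,p8,p10} | {p1,p2,p6}.
Refine {p3,p5,p7,p8,p10} on symbol p: members go to different blocks, giving {p3,p5,p8,p10} and {p7}.
On input p, block {p3,p5,p8,p10} splits into {p3,p8,p10} and {p5}.
On input p, block {p3,p8,p10} splits into {p8,p10} and {p3}.
On input p, block {p1,p2,p6} splits into {p1} and {p2} and {p6}.
No further refinement is possible. Final partition (7 blocks): {p8,p10} | {p1} | {p7} | {p5} | {p3} | {p2} | {p6}.
The equivalence class containing p6 is {p6}, of size 1.

1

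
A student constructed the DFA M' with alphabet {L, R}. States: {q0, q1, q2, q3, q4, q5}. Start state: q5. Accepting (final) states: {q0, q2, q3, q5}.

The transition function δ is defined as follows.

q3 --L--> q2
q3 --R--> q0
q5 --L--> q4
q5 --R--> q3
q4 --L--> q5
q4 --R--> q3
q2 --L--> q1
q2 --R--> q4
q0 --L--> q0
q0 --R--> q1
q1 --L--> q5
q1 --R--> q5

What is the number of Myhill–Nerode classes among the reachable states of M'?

6

Initial partition by acceptance: {q0,q2,q3,q5} | {q1,q4}.
Refine {q0,q2,q3,q5} on symbol L: members go to different blocks, giving {q0,q3} and {q2,q5}.
On input L, block {q0,q3} splits into {q0} and {q3}.
Refine {q1,q4} on symbol R: members go to different blocks, giving {q1} and {q4}.
On input L, block {q2,q5} splits into {q2} and {q5}.
The partition is now stable with 6 blocks: {q0} | {q1} | {q2} | {q3} | {q4} | {q5}.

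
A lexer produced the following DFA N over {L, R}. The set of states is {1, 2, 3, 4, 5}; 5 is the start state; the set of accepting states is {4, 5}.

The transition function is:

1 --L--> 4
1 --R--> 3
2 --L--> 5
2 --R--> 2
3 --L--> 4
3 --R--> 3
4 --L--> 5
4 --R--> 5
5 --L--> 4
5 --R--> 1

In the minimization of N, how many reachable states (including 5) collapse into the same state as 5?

First remove the unreachable states {2}; 4 states remain.
Start with accepting vs non-accepting: {4,5} | {1,3}.
On input R, block {4,5} splits into {4} and {5}.
Stable partition: {4} | {1,3} | {5} — 3 equivalence classes.
The equivalence class containing 5 is {5}, of size 1.

1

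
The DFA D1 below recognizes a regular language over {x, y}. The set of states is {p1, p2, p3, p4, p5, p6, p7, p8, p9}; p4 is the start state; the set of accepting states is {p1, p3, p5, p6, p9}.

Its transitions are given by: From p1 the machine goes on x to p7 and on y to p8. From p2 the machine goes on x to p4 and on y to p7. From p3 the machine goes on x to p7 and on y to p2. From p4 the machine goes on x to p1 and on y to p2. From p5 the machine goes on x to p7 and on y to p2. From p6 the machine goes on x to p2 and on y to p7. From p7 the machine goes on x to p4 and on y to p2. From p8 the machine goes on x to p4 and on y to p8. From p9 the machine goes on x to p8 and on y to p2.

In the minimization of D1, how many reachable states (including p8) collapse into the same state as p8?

3

First remove the unreachable states {p3,p5,p6,p9}; 5 states remain.
P0 = {p1} | {p2,p4,p7,p8}.
On input x, block {p2,p4,p7,p8} splits into {p2,p7,p8} and {p4}.
No further refinement is possible. Final partition (3 blocks): {p1} | {p2,p7,p8} | {p4}.
State p8 belongs to the block {p2,p7,p8}, which has 3 states.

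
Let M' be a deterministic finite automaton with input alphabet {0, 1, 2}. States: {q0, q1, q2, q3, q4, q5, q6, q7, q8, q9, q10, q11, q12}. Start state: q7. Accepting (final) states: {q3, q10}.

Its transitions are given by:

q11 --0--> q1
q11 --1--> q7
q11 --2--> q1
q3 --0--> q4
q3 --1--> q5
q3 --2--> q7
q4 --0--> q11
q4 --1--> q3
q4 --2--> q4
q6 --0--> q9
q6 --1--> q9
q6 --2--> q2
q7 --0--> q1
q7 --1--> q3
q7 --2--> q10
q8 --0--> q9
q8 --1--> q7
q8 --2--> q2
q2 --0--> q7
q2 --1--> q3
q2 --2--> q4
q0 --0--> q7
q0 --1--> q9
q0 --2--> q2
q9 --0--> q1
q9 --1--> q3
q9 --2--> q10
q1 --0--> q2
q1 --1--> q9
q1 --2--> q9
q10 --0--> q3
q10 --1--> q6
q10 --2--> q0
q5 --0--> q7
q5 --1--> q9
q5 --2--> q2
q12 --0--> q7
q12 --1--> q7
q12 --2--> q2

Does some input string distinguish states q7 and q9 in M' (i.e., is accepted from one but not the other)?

First remove the unreachable states {q8,q12}; 11 states remain.
Start with accepting vs non-accepting: {q3,q10} | {q0,q1,q2,q4,q5,q6,q7,q9,q11}.
Refine {q3,q10} on symbol 0: members go to different blocks, giving {q3} and {q10}.
Refine {q0,q1,q2,q4,q5,q6,q7,q9,q11} on symbol 1: members go to different blocks, giving {q0,q1,q5,q6,q11} and {q2,q4,q7,q9}.
On input 0, block {q0,q1,q5,q6,q11} splits into {q0,q1,q5,q6} and {q11}.
Refine {q2,q4,q7,q9} on symbol 0: members go to different blocks, giving {q7,q9} and {q2} and {q4}.
Split {q0,q1,q5,q6} by δ(·,0) → {q0,q5,q6} and {q1}.
Stable partition: {q3} | {q0,q5,q6} | {q10} | {q7,q9} | {q11} | {q2} | {q4} | {q1} — 8 equivalence classes.
q7 and q9 lie in the same block of the stable partition, so they are equivalent — no string distinguishes them.

No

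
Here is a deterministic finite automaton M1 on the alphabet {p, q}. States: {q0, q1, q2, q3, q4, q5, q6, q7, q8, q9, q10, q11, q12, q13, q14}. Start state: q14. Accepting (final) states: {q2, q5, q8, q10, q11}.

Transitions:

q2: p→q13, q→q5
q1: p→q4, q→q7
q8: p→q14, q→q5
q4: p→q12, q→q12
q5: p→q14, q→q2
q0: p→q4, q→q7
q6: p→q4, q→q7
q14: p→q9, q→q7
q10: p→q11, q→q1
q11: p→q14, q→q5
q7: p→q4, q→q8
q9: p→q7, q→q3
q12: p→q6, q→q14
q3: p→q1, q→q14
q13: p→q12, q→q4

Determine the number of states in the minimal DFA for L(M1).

10

States {q0,q10,q11} cannot be reached from the start state, so discard them.
P0 = {q2,q5,q8} | {q1,q3,q4,q6,q7,q9,q12,q13,q14}.
Refine {q1,q3,q4,q6,q7,q9,q12,q13,q14} on symbol q: members go to different blocks, giving {q1,q3,q4,q6,q9,q12,q13,q14} and {q7}.
On input p, block {q1,q3,q4,q6,q9,q12,q13,q14} splits into {q1,q3,q4,q6,q12,q13,q14} and {q9}.
Refine {q1,q3,q4,q6,q12,q13,q14} on symbol p: members go to different blocks, giving {q1,q3,q4,q6,q12,q13} and {q14}.
On input p, block {q2,q5,q8} splits into {q5,q8} and {q2}.
Split {q5,q8} by δ(·,q) → {q5} and {q8}.
Refine {q1,q3,q4,q6,q12,q13} on symbol q: members go to different blocks, giving {q1,q6} and {q3,q12} and {q4,q13}.
Refine {q4,q13} on symbol q: members go to different blocks, giving {q4} and {q13}.
Stable partition: {q5} | {q1,q6} | {q7} | {q9} | {q14} | {q2} | {q8} | {q3,q12} | {q4} | {q13} — 10 equivalence classes.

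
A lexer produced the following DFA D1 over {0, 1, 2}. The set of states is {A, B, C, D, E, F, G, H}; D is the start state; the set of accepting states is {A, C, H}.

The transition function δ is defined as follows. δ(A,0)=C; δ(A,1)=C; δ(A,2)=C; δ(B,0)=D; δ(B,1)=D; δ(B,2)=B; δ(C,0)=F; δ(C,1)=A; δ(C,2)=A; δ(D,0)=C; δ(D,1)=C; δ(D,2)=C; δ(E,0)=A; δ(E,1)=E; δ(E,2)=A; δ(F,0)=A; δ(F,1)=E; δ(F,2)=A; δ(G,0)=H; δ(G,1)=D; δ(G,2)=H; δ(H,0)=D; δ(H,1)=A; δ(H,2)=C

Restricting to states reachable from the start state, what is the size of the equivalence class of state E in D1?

First remove the unreachable states {B,G,H}; 5 states remain.
Start with accepting vs non-accepting: {A,C} | {D,E,F}.
Split {A,C} by δ(·,0) → {A} and {C}.
Split {D,E,F} by δ(·,0) → {E,F} and {D}.
Stable partition: {A} | {E,F} | {C} | {D} — 4 equivalence classes.
The equivalence class containing E is {E,F}, of size 2.

2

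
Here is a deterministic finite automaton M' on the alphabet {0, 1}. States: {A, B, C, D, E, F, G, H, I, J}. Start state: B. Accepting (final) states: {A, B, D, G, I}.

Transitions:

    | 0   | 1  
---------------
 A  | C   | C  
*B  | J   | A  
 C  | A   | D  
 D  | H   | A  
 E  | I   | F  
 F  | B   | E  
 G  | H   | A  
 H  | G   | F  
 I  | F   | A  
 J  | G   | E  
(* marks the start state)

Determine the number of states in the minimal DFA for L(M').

Every state is reachable, so we keep all 10.
Initial partition by acceptance: {A,B,D,G,I} | {C,E,F,H,J}.
Split {A,B,D,G,I} by δ(·,1) → {B,D,G,I} and {A}.
Refine {C,E,F,H,J} on symbol 0: members go to different blocks, giving {E,F,H,J} and {C}.
Stable partition: {B,D,G,I} | {E,F,H,J} | {A} | {C} — 4 equivalence classes.

4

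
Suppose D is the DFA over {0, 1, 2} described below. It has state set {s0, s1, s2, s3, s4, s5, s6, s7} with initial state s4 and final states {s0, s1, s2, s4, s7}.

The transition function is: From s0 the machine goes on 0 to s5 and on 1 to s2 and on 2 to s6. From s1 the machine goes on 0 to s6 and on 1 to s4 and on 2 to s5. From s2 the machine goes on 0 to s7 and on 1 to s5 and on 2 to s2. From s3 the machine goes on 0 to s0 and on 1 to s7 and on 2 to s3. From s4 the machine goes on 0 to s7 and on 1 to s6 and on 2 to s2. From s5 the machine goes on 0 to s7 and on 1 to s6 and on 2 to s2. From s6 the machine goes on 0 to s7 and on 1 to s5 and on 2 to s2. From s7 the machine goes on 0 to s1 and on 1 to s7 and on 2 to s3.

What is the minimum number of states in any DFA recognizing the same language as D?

5

Every state is reachable, so we keep all 8.
P0 = {s0,s1,s2,s4,s7} | {s3,s5,s6}.
On input 0, block {s0,s1,s2,s4,s7} splits into {s2,s4,s7} and {s0,s1}.
On input 0, block {s2,s4,s7} splits into {s2,s4} and {s7}.
Split {s3,s5,s6} by δ(·,0) → {s5,s6} and {s3}.
Stable partition: {s2,s4} | {s5,s6} | {s0,s1} | {s7} | {s3} — 5 equivalence classes.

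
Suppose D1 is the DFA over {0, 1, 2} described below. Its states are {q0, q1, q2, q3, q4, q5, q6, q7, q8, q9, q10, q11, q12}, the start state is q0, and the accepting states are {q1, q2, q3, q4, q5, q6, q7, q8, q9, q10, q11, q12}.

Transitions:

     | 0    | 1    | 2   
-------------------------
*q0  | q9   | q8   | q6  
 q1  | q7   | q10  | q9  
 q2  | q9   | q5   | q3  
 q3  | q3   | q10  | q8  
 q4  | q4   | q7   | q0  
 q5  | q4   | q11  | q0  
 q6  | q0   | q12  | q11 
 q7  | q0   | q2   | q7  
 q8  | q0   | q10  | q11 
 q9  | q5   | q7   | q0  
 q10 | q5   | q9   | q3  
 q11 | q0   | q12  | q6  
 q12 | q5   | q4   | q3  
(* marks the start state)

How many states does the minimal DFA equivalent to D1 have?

States {q1} cannot be reached from the start state, so discard them.
Initial partition by acceptance: {q2,q3,q4,q5,q6,q7,q8,q9,q10,q11,q12} | {q0}.
Split {q2,q3,q4,q5,q6,q7,q8,q9,q10,q11,q12} by δ(·,0) → {q2,q3,q4,q5,q9,q10,q12} and {q6,q7,q8,q11}.
On input 1, block {q2,q3,q4,q5,q9,q10,q12} splits into {q2,q3,q10,q12} and {q4,q5,q9}.
Split {q2,q3,q10,q12} by δ(·,0) → {q2,q10,q12} and {q3}.
No further refinement is possible. Final partition (5 blocks): {q2,q10,q12} | {q0} | {q6,q7,q8,q11} | {q4,q5,q9} | {q3}.

5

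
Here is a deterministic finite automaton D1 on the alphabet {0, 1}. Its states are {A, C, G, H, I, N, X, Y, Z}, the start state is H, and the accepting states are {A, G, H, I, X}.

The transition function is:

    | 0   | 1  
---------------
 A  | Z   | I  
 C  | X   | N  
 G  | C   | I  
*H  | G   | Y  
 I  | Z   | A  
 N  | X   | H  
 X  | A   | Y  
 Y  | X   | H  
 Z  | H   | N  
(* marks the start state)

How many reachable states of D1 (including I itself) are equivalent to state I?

All states are reachable from the start state.
Initial partition by acceptance: {A,G,H,I,X} | {C,N,Y,Z}.
On input 0, block {A,G,H,I,X} splits into {A,G,I} and {H,X}.
Refine {C,N,Y,Z} on symbol 1: members go to different blocks, giving {N,Y} and {C,Z}.
Stable partition: {A,G,I} | {N,Y} | {H,X} | {C,Z} — 4 equivalence classes.
The equivalence class containing I is {A,G,I}, of size 3.

3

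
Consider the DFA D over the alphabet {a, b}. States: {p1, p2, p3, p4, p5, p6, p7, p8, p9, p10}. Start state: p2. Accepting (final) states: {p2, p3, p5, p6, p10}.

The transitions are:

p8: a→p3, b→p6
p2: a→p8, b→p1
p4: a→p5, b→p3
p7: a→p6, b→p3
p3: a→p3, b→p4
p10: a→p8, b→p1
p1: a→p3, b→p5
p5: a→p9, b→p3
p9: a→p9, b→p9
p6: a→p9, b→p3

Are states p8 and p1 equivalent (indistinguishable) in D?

Reachable states from the start: {p1,p2,p3,p4,p5,p6,p8,p9}. Unreachable: {p7,p10} — drop them.
P0 = {p2,p3,p5,p6} | {p1,p4,p8,p9}.
Split {p2,p3,p5,p6} by δ(·,a) → {p2,p5,p6} and {p3}.
Split {p2,p5,p6} by δ(·,b) → {p5,p6} and {p2}.
Split {p1,p4,p8,p9} by δ(·,a) → {p1,p8} and {p4} and {p9}.
The partition is now stable with 6 blocks: {p5,p6} | {p1,p8} | {p3} | {p2} | {p4} | {p9}.
p8 and p1 lie in the same block of the stable partition, so they are equivalent — no string distinguishes them.

Yes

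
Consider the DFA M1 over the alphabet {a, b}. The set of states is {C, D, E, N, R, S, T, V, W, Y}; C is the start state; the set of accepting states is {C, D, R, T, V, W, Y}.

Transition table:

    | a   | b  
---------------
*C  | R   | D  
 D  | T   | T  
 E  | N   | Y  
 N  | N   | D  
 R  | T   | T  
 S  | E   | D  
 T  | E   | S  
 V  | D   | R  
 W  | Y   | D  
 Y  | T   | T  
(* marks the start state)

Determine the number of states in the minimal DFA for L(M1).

States {V,W} cannot be reached from the start state, so discard them.
Initial partition by acceptance: {C,D,R,T,Y} | {E,N,S}.
On input a, block {C,D,R,T,Y} splits into {C,D,R,Y} and {T}.
On input a, block {C,D,R,Y} splits into {D,R,Y} and {C}.
Stable partition: {D,R,Y} | {E,N,S} | {T} | {C} — 4 equivalence classes.

4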